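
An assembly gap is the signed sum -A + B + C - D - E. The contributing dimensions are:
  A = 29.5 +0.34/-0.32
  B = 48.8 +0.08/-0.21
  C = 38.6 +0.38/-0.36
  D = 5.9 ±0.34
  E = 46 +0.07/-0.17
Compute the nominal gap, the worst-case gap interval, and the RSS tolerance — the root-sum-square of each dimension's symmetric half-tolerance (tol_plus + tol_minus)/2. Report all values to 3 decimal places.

Stack each dimension's contribution:
  -A: nom -29.500 → Σnom=-29.500; wc +0.320/-0.340 → slack +0.320/-0.340; half-tol=0.330, Σhalf²=0.108900
  +B: nom +48.800 → Σnom=19.300; wc +0.080/-0.210 → slack +0.400/-0.550; half-tol=0.145, Σhalf²=0.129925
  +C: nom +38.600 → Σnom=57.900; wc +0.380/-0.360 → slack +0.780/-0.910; half-tol=0.370, Σhalf²=0.266825
  -D: nom -5.900 → Σnom=52.000; wc +0.340/-0.340 → slack +1.120/-1.250; half-tol=0.340, Σhalf²=0.382425
  -E: nom -46.000 → Σnom=6.000; wc +0.170/-0.070 → slack +1.290/-1.320; half-tol=0.120, Σhalf²=0.396825
Nominal = 6.000. Worst-case = [6.000 - 1.320, 6.000 + 1.290] = [4.680, 7.290]. RSS = √0.396825 = 0.630.

nominal=6.000 wc=[4.680,7.290] rss=0.630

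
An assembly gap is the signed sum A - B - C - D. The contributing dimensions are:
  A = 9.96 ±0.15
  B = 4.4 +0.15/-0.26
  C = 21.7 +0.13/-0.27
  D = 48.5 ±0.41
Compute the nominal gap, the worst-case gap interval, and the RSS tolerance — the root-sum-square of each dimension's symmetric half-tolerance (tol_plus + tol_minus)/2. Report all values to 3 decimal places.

nominal=-64.640 wc=[-65.480,-63.550] rss=0.522

Stack each dimension's contribution:
  +A: nom +9.960 → Σnom=9.960; wc +0.150/-0.150 → slack +0.150/-0.150; half-tol=0.150, Σhalf²=0.022500
  -B: nom -4.400 → Σnom=5.560; wc +0.260/-0.150 → slack +0.410/-0.300; half-tol=0.205, Σhalf²=0.064525
  -C: nom -21.700 → Σnom=-16.140; wc +0.270/-0.130 → slack +0.680/-0.430; half-tol=0.200, Σhalf²=0.104525
  -D: nom -48.500 → Σnom=-64.640; wc +0.410/-0.410 → slack +1.090/-0.840; half-tol=0.410, Σhalf²=0.272625
Nominal = -64.640. Worst-case = [-64.640 - 0.840, -64.640 + 1.090] = [-65.480, -63.550]. RSS = √0.272625 = 0.522.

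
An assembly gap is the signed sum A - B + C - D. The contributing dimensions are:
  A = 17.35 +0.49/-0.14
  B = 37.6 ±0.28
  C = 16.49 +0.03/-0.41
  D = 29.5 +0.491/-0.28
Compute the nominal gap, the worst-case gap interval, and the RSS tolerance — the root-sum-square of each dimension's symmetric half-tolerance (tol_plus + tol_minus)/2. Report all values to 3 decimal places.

nominal=-33.260 wc=[-34.581,-32.180] rss=0.612

Stack each dimension's contribution:
  +A: nom +17.350 → Σnom=17.350; wc +0.490/-0.140 → slack +0.490/-0.140; half-tol=0.315, Σhalf²=0.099225
  -B: nom -37.600 → Σnom=-20.250; wc +0.280/-0.280 → slack +0.770/-0.420; half-tol=0.280, Σhalf²=0.177625
  +C: nom +16.490 → Σnom=-3.760; wc +0.030/-0.410 → slack +0.800/-0.830; half-tol=0.220, Σhalf²=0.226025
  -D: nom -29.500 → Σnom=-33.260; wc +0.280/-0.491 → slack +1.080/-1.321; half-tol=0.386, Σhalf²=0.374635
Nominal = -33.260. Worst-case = [-33.260 - 1.321, -33.260 + 1.080] = [-34.581, -32.180]. RSS = √0.374635 = 0.612.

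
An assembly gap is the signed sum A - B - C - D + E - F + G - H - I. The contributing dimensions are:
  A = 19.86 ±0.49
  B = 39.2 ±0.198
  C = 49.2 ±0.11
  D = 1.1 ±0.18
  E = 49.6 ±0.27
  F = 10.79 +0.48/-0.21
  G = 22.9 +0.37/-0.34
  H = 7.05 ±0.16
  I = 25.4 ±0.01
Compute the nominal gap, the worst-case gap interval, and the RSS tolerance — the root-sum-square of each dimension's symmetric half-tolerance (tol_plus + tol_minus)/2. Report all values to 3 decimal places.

nominal=-40.380 wc=[-42.618,-38.382] rss=0.817

Stack each dimension's contribution:
  +A: nom +19.860 → Σnom=19.860; wc +0.490/-0.490 → slack +0.490/-0.490; half-tol=0.490, Σhalf²=0.240100
  -B: nom -39.200 → Σnom=-19.340; wc +0.198/-0.198 → slack +0.688/-0.688; half-tol=0.198, Σhalf²=0.279304
  -C: nom -49.200 → Σnom=-68.540; wc +0.110/-0.110 → slack +0.798/-0.798; half-tol=0.110, Σhalf²=0.291404
  -D: nom -1.100 → Σnom=-69.640; wc +0.180/-0.180 → slack +0.978/-0.978; half-tol=0.180, Σhalf²=0.323804
  +E: nom +49.600 → Σnom=-20.040; wc +0.270/-0.270 → slack +1.248/-1.248; half-tol=0.270, Σhalf²=0.396704
  -F: nom -10.790 → Σnom=-30.830; wc +0.210/-0.480 → slack +1.458/-1.728; half-tol=0.345, Σhalf²=0.515729
  +G: nom +22.900 → Σnom=-7.930; wc +0.370/-0.340 → slack +1.828/-2.068; half-tol=0.355, Σhalf²=0.641754
  -H: nom -7.050 → Σnom=-14.980; wc +0.160/-0.160 → slack +1.988/-2.228; half-tol=0.160, Σhalf²=0.667354
  -I: nom -25.400 → Σnom=-40.380; wc +0.010/-0.010 → slack +1.998/-2.238; half-tol=0.010, Σhalf²=0.667454
Nominal = -40.380. Worst-case = [-40.380 - 2.238, -40.380 + 1.998] = [-42.618, -38.382]. RSS = √0.667454 = 0.817.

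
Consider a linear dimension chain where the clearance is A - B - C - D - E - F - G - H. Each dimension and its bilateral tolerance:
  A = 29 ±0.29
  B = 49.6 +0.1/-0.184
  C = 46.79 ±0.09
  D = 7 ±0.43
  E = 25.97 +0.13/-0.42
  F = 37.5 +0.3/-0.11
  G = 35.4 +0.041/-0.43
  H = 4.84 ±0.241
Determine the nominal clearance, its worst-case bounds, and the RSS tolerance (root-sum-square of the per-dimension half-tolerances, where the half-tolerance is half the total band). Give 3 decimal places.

Stack each dimension's contribution:
  +A: nom +29.000 → Σnom=29.000; wc +0.290/-0.290 → slack +0.290/-0.290; half-tol=0.290, Σhalf²=0.084100
  -B: nom -49.600 → Σnom=-20.600; wc +0.184/-0.100 → slack +0.474/-0.390; half-tol=0.142, Σhalf²=0.104264
  -C: nom -46.790 → Σnom=-67.390; wc +0.090/-0.090 → slack +0.564/-0.480; half-tol=0.090, Σhalf²=0.112364
  -D: nom -7.000 → Σnom=-74.390; wc +0.430/-0.430 → slack +0.994/-0.910; half-tol=0.430, Σhalf²=0.297264
  -E: nom -25.970 → Σnom=-100.360; wc +0.420/-0.130 → slack +1.414/-1.040; half-tol=0.275, Σhalf²=0.372889
  -F: nom -37.500 → Σnom=-137.860; wc +0.110/-0.300 → slack +1.524/-1.340; half-tol=0.205, Σhalf²=0.414914
  -G: nom -35.400 → Σnom=-173.260; wc +0.430/-0.041 → slack +1.954/-1.381; half-tol=0.235, Σhalf²=0.470374
  -H: nom -4.840 → Σnom=-178.100; wc +0.241/-0.241 → slack +2.195/-1.622; half-tol=0.241, Σhalf²=0.528455
Nominal = -178.100. Worst-case = [-178.100 - 1.622, -178.100 + 2.195] = [-179.722, -175.905]. RSS = √0.528455 = 0.727.

nominal=-178.100 wc=[-179.722,-175.905] rss=0.727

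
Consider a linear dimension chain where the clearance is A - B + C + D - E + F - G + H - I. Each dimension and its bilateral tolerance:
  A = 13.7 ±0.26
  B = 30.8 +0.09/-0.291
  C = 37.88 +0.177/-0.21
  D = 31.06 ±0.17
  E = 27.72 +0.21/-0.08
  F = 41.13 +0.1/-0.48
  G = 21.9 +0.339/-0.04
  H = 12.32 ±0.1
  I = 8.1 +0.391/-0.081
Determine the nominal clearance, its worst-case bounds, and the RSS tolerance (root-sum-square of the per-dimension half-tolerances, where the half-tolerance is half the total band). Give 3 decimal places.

Stack each dimension's contribution:
  +A: nom +13.700 → Σnom=13.700; wc +0.260/-0.260 → slack +0.260/-0.260; half-tol=0.260, Σhalf²=0.067600
  -B: nom -30.800 → Σnom=-17.100; wc +0.291/-0.090 → slack +0.551/-0.350; half-tol=0.191, Σhalf²=0.103890
  +C: nom +37.880 → Σnom=20.780; wc +0.177/-0.210 → slack +0.728/-0.560; half-tol=0.194, Σhalf²=0.141333
  +D: nom +31.060 → Σnom=51.840; wc +0.170/-0.170 → slack +0.898/-0.730; half-tol=0.170, Σhalf²=0.170233
  -E: nom -27.720 → Σnom=24.120; wc +0.080/-0.210 → slack +0.978/-0.940; half-tol=0.145, Σhalf²=0.191258
  +F: nom +41.130 → Σnom=65.250; wc +0.100/-0.480 → slack +1.078/-1.420; half-tol=0.290, Σhalf²=0.275358
  -G: nom -21.900 → Σnom=43.350; wc +0.040/-0.339 → slack +1.118/-1.759; half-tol=0.190, Σhalf²=0.311268
  +H: nom +12.320 → Σnom=55.670; wc +0.100/-0.100 → slack +1.218/-1.859; half-tol=0.100, Σhalf²=0.321268
  -I: nom -8.100 → Σnom=47.570; wc +0.081/-0.391 → slack +1.299/-2.250; half-tol=0.236, Σhalf²=0.376964
Nominal = 47.570. Worst-case = [47.570 - 2.250, 47.570 + 1.299] = [45.320, 48.869]. RSS = √0.376964 = 0.614.

nominal=47.570 wc=[45.320,48.869] rss=0.614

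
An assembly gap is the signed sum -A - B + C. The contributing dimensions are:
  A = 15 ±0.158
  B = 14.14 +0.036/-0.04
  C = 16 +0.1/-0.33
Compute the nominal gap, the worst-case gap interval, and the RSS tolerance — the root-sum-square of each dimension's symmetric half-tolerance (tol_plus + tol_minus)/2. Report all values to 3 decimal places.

Stack each dimension's contribution:
  -A: nom -15.000 → Σnom=-15.000; wc +0.158/-0.158 → slack +0.158/-0.158; half-tol=0.158, Σhalf²=0.024964
  -B: nom -14.140 → Σnom=-29.140; wc +0.040/-0.036 → slack +0.198/-0.194; half-tol=0.038, Σhalf²=0.026408
  +C: nom +16.000 → Σnom=-13.140; wc +0.100/-0.330 → slack +0.298/-0.524; half-tol=0.215, Σhalf²=0.072633
Nominal = -13.140. Worst-case = [-13.140 - 0.524, -13.140 + 0.298] = [-13.664, -12.842]. RSS = √0.072633 = 0.270.

nominal=-13.140 wc=[-13.664,-12.842] rss=0.270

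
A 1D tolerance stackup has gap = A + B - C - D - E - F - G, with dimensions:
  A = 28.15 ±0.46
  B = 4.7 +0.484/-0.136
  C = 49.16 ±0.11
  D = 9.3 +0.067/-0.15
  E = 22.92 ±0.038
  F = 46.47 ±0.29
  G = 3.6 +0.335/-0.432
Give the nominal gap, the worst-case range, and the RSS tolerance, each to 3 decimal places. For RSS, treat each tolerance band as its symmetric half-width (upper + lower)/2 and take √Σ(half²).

Stack each dimension's contribution:
  +A: nom +28.150 → Σnom=28.150; wc +0.460/-0.460 → slack +0.460/-0.460; half-tol=0.460, Σhalf²=0.211600
  +B: nom +4.700 → Σnom=32.850; wc +0.484/-0.136 → slack +0.944/-0.596; half-tol=0.310, Σhalf²=0.307700
  -C: nom -49.160 → Σnom=-16.310; wc +0.110/-0.110 → slack +1.054/-0.706; half-tol=0.110, Σhalf²=0.319800
  -D: nom -9.300 → Σnom=-25.610; wc +0.150/-0.067 → slack +1.204/-0.773; half-tol=0.108, Σhalf²=0.331572
  -E: nom -22.920 → Σnom=-48.530; wc +0.038/-0.038 → slack +1.242/-0.811; half-tol=0.038, Σhalf²=0.333016
  -F: nom -46.470 → Σnom=-95.000; wc +0.290/-0.290 → slack +1.532/-1.101; half-tol=0.290, Σhalf²=0.417116
  -G: nom -3.600 → Σnom=-98.600; wc +0.432/-0.335 → slack +1.964/-1.436; half-tol=0.384, Σhalf²=0.564188
Nominal = -98.600. Worst-case = [-98.600 - 1.436, -98.600 + 1.964] = [-100.036, -96.636]. RSS = √0.564188 = 0.751.

nominal=-98.600 wc=[-100.036,-96.636] rss=0.751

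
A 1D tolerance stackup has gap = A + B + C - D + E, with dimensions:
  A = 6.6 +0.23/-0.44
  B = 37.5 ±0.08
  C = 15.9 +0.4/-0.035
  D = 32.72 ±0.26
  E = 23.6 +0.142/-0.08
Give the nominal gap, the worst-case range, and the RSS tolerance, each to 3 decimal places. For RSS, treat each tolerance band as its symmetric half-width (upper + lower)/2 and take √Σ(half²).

nominal=50.880 wc=[49.985,51.992] rss=0.496

Stack each dimension's contribution:
  +A: nom +6.600 → Σnom=6.600; wc +0.230/-0.440 → slack +0.230/-0.440; half-tol=0.335, Σhalf²=0.112225
  +B: nom +37.500 → Σnom=44.100; wc +0.080/-0.080 → slack +0.310/-0.520; half-tol=0.080, Σhalf²=0.118625
  +C: nom +15.900 → Σnom=60.000; wc +0.400/-0.035 → slack +0.710/-0.555; half-tol=0.218, Σhalf²=0.165931
  -D: nom -32.720 → Σnom=27.280; wc +0.260/-0.260 → slack +0.970/-0.815; half-tol=0.260, Σhalf²=0.233531
  +E: nom +23.600 → Σnom=50.880; wc +0.142/-0.080 → slack +1.112/-0.895; half-tol=0.111, Σhalf²=0.245852
Nominal = 50.880. Worst-case = [50.880 - 0.895, 50.880 + 1.112] = [49.985, 51.992]. RSS = √0.245852 = 0.496.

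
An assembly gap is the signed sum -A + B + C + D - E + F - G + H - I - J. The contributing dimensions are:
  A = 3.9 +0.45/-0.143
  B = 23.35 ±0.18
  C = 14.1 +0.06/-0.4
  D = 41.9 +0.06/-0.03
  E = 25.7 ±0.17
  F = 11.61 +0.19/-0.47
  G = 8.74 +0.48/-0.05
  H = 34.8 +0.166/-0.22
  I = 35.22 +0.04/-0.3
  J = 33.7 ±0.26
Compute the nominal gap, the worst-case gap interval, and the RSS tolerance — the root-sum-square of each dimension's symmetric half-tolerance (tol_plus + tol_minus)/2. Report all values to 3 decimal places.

Stack each dimension's contribution:
  -A: nom -3.900 → Σnom=-3.900; wc +0.143/-0.450 → slack +0.143/-0.450; half-tol=0.296, Σhalf²=0.087912
  +B: nom +23.350 → Σnom=19.450; wc +0.180/-0.180 → slack +0.323/-0.630; half-tol=0.180, Σhalf²=0.120312
  +C: nom +14.100 → Σnom=33.550; wc +0.060/-0.400 → slack +0.383/-1.030; half-tol=0.230, Σhalf²=0.173212
  +D: nom +41.900 → Σnom=75.450; wc +0.060/-0.030 → slack +0.443/-1.060; half-tol=0.045, Σhalf²=0.175237
  -E: nom -25.700 → Σnom=49.750; wc +0.170/-0.170 → slack +0.613/-1.230; half-tol=0.170, Σhalf²=0.204137
  +F: nom +11.610 → Σnom=61.360; wc +0.190/-0.470 → slack +0.803/-1.700; half-tol=0.330, Σhalf²=0.313037
  -G: nom -8.740 → Σnom=52.620; wc +0.050/-0.480 → slack +0.853/-2.180; half-tol=0.265, Σhalf²=0.383262
  +H: nom +34.800 → Σnom=87.420; wc +0.166/-0.220 → slack +1.019/-2.400; half-tol=0.193, Σhalf²=0.420511
  -I: nom -35.220 → Σnom=52.200; wc +0.300/-0.040 → slack +1.319/-2.440; half-tol=0.170, Σhalf²=0.449411
  -J: nom -33.700 → Σnom=18.500; wc +0.260/-0.260 → slack +1.579/-2.700; half-tol=0.260, Σhalf²=0.517011
Nominal = 18.500. Worst-case = [18.500 - 2.700, 18.500 + 1.579] = [15.800, 20.079]. RSS = √0.517011 = 0.719.

nominal=18.500 wc=[15.800,20.079] rss=0.719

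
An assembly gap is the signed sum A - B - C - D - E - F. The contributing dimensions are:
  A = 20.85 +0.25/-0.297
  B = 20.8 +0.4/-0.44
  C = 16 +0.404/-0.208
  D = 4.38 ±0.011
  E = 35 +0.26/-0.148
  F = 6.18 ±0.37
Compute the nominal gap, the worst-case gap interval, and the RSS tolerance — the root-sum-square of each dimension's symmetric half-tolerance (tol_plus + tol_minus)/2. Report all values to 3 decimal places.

nominal=-61.510 wc=[-63.252,-60.083] rss=0.724

Stack each dimension's contribution:
  +A: nom +20.850 → Σnom=20.850; wc +0.250/-0.297 → slack +0.250/-0.297; half-tol=0.273, Σhalf²=0.074802
  -B: nom -20.800 → Σnom=0.050; wc +0.440/-0.400 → slack +0.690/-0.697; half-tol=0.420, Σhalf²=0.251202
  -C: nom -16.000 → Σnom=-15.950; wc +0.208/-0.404 → slack +0.898/-1.101; half-tol=0.306, Σhalf²=0.344838
  -D: nom -4.380 → Σnom=-20.330; wc +0.011/-0.011 → slack +0.909/-1.112; half-tol=0.011, Σhalf²=0.344959
  -E: nom -35.000 → Σnom=-55.330; wc +0.148/-0.260 → slack +1.057/-1.372; half-tol=0.204, Σhalf²=0.386575
  -F: nom -6.180 → Σnom=-61.510; wc +0.370/-0.370 → slack +1.427/-1.742; half-tol=0.370, Σhalf²=0.523475
Nominal = -61.510. Worst-case = [-61.510 - 1.742, -61.510 + 1.427] = [-63.252, -60.083]. RSS = √0.523475 = 0.724.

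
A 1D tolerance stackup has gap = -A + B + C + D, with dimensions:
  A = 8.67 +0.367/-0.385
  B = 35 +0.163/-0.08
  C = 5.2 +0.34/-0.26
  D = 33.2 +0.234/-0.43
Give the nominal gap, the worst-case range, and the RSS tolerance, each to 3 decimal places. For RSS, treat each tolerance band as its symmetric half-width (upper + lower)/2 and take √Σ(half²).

nominal=64.730 wc=[63.593,65.852] rss=0.597

Stack each dimension's contribution:
  -A: nom -8.670 → Σnom=-8.670; wc +0.385/-0.367 → slack +0.385/-0.367; half-tol=0.376, Σhalf²=0.141376
  +B: nom +35.000 → Σnom=26.330; wc +0.163/-0.080 → slack +0.548/-0.447; half-tol=0.121, Σhalf²=0.156138
  +C: nom +5.200 → Σnom=31.530; wc +0.340/-0.260 → slack +0.888/-0.707; half-tol=0.300, Σhalf²=0.246138
  +D: nom +33.200 → Σnom=64.730; wc +0.234/-0.430 → slack +1.122/-1.137; half-tol=0.332, Σhalf²=0.356362
Nominal = 64.730. Worst-case = [64.730 - 1.137, 64.730 + 1.122] = [63.593, 65.852]. RSS = √0.356362 = 0.597.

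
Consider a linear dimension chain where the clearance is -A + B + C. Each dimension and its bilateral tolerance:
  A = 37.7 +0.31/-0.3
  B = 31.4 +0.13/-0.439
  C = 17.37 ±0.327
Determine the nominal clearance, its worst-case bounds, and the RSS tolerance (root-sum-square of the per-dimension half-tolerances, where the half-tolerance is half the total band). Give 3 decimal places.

Stack each dimension's contribution:
  -A: nom -37.700 → Σnom=-37.700; wc +0.300/-0.310 → slack +0.300/-0.310; half-tol=0.305, Σhalf²=0.093025
  +B: nom +31.400 → Σnom=-6.300; wc +0.130/-0.439 → slack +0.430/-0.749; half-tol=0.284, Σhalf²=0.173965
  +C: nom +17.370 → Σnom=11.070; wc +0.327/-0.327 → slack +0.757/-1.076; half-tol=0.327, Σhalf²=0.280894
Nominal = 11.070. Worst-case = [11.070 - 1.076, 11.070 + 0.757] = [9.994, 11.827]. RSS = √0.280894 = 0.530.

nominal=11.070 wc=[9.994,11.827] rss=0.530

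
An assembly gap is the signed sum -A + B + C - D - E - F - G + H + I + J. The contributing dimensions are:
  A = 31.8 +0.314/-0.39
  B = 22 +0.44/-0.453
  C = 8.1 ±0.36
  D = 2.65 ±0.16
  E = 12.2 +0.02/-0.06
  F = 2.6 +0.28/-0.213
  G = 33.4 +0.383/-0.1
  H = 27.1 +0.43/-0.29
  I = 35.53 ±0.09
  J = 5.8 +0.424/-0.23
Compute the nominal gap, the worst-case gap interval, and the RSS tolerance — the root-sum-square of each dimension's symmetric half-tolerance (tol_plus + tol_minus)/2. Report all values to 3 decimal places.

Stack each dimension's contribution:
  -A: nom -31.800 → Σnom=-31.800; wc +0.390/-0.314 → slack +0.390/-0.314; half-tol=0.352, Σhalf²=0.123904
  +B: nom +22.000 → Σnom=-9.800; wc +0.440/-0.453 → slack +0.830/-0.767; half-tol=0.447, Σhalf²=0.323266
  +C: nom +8.100 → Σnom=-1.700; wc +0.360/-0.360 → slack +1.190/-1.127; half-tol=0.360, Σhalf²=0.452866
  -D: nom -2.650 → Σnom=-4.350; wc +0.160/-0.160 → slack +1.350/-1.287; half-tol=0.160, Σhalf²=0.478466
  -E: nom -12.200 → Σnom=-16.550; wc +0.060/-0.020 → slack +1.410/-1.307; half-tol=0.040, Σhalf²=0.480066
  -F: nom -2.600 → Σnom=-19.150; wc +0.213/-0.280 → slack +1.623/-1.587; half-tol=0.246, Σhalf²=0.540828
  -G: nom -33.400 → Σnom=-52.550; wc +0.100/-0.383 → slack +1.723/-1.970; half-tol=0.241, Σhalf²=0.599151
  +H: nom +27.100 → Σnom=-25.450; wc +0.430/-0.290 → slack +2.153/-2.260; half-tol=0.360, Σhalf²=0.728751
  +I: nom +35.530 → Σnom=10.080; wc +0.090/-0.090 → slack +2.243/-2.350; half-tol=0.090, Σhalf²=0.736851
  +J: nom +5.800 → Σnom=15.880; wc +0.424/-0.230 → slack +2.667/-2.580; half-tol=0.327, Σhalf²=0.843780
Nominal = 15.880. Worst-case = [15.880 - 2.580, 15.880 + 2.667] = [13.300, 18.547]. RSS = √0.843780 = 0.919.

nominal=15.880 wc=[13.300,18.547] rss=0.919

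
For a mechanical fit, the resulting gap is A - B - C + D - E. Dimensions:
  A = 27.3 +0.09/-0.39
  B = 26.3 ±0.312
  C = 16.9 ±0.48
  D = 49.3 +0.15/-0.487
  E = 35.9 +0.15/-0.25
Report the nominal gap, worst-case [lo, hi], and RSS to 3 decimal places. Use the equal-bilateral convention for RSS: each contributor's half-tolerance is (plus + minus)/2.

nominal=-2.500 wc=[-4.319,-1.218] rss=0.726

Stack each dimension's contribution:
  +A: nom +27.300 → Σnom=27.300; wc +0.090/-0.390 → slack +0.090/-0.390; half-tol=0.240, Σhalf²=0.057600
  -B: nom -26.300 → Σnom=1.000; wc +0.312/-0.312 → slack +0.402/-0.702; half-tol=0.312, Σhalf²=0.154944
  -C: nom -16.900 → Σnom=-15.900; wc +0.480/-0.480 → slack +0.882/-1.182; half-tol=0.480, Σhalf²=0.385344
  +D: nom +49.300 → Σnom=33.400; wc +0.150/-0.487 → slack +1.032/-1.669; half-tol=0.319, Σhalf²=0.486786
  -E: nom -35.900 → Σnom=-2.500; wc +0.250/-0.150 → slack +1.282/-1.819; half-tol=0.200, Σhalf²=0.526786
Nominal = -2.500. Worst-case = [-2.500 - 1.819, -2.500 + 1.282] = [-4.319, -1.218]. RSS = √0.526786 = 0.726.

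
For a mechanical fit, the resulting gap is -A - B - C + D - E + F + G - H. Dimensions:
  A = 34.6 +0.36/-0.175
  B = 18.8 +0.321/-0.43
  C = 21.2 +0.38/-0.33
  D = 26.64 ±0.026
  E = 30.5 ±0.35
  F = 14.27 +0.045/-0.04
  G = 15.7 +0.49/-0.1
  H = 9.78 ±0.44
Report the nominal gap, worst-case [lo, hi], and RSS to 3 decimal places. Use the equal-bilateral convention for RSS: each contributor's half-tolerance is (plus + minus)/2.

nominal=-58.270 wc=[-60.287,-55.984] rss=0.863

Stack each dimension's contribution:
  -A: nom -34.600 → Σnom=-34.600; wc +0.175/-0.360 → slack +0.175/-0.360; half-tol=0.267, Σhalf²=0.071556
  -B: nom -18.800 → Σnom=-53.400; wc +0.430/-0.321 → slack +0.605/-0.681; half-tol=0.376, Σhalf²=0.212556
  -C: nom -21.200 → Σnom=-74.600; wc +0.330/-0.380 → slack +0.935/-1.061; half-tol=0.355, Σhalf²=0.338581
  +D: nom +26.640 → Σnom=-47.960; wc +0.026/-0.026 → slack +0.961/-1.087; half-tol=0.026, Σhalf²=0.339257
  -E: nom -30.500 → Σnom=-78.460; wc +0.350/-0.350 → slack +1.311/-1.437; half-tol=0.350, Σhalf²=0.461757
  +F: nom +14.270 → Σnom=-64.190; wc +0.045/-0.040 → slack +1.356/-1.477; half-tol=0.042, Σhalf²=0.463564
  +G: nom +15.700 → Σnom=-48.490; wc +0.490/-0.100 → slack +1.846/-1.577; half-tol=0.295, Σhalf²=0.550589
  -H: nom -9.780 → Σnom=-58.270; wc +0.440/-0.440 → slack +2.286/-2.017; half-tol=0.440, Σhalf²=0.744189
Nominal = -58.270. Worst-case = [-58.270 - 2.017, -58.270 + 2.286] = [-60.287, -55.984]. RSS = √0.744189 = 0.863.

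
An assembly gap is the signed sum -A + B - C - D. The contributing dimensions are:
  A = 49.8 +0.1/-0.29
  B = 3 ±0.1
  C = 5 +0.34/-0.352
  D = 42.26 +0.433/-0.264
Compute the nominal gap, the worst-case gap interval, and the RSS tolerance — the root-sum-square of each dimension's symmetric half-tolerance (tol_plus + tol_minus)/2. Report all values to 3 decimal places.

nominal=-94.060 wc=[-95.033,-93.054] rss=0.538

Stack each dimension's contribution:
  -A: nom -49.800 → Σnom=-49.800; wc +0.290/-0.100 → slack +0.290/-0.100; half-tol=0.195, Σhalf²=0.038025
  +B: nom +3.000 → Σnom=-46.800; wc +0.100/-0.100 → slack +0.390/-0.200; half-tol=0.100, Σhalf²=0.048025
  -C: nom -5.000 → Σnom=-51.800; wc +0.352/-0.340 → slack +0.742/-0.540; half-tol=0.346, Σhalf²=0.167741
  -D: nom -42.260 → Σnom=-94.060; wc +0.264/-0.433 → slack +1.006/-0.973; half-tol=0.349, Σhalf²=0.289193
Nominal = -94.060. Worst-case = [-94.060 - 0.973, -94.060 + 1.006] = [-95.033, -93.054]. RSS = √0.289193 = 0.538.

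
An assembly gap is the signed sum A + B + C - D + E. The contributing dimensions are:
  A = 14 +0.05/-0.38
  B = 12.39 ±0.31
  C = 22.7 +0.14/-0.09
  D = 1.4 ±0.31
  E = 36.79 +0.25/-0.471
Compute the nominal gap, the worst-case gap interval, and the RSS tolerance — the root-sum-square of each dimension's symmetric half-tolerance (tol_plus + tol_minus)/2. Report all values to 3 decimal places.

nominal=84.480 wc=[82.919,85.540] rss=0.618

Stack each dimension's contribution:
  +A: nom +14.000 → Σnom=14.000; wc +0.050/-0.380 → slack +0.050/-0.380; half-tol=0.215, Σhalf²=0.046225
  +B: nom +12.390 → Σnom=26.390; wc +0.310/-0.310 → slack +0.360/-0.690; half-tol=0.310, Σhalf²=0.142325
  +C: nom +22.700 → Σnom=49.090; wc +0.140/-0.090 → slack +0.500/-0.780; half-tol=0.115, Σhalf²=0.155550
  -D: nom -1.400 → Σnom=47.690; wc +0.310/-0.310 → slack +0.810/-1.090; half-tol=0.310, Σhalf²=0.251650
  +E: nom +36.790 → Σnom=84.480; wc +0.250/-0.471 → slack +1.060/-1.561; half-tol=0.360, Σhalf²=0.381610
Nominal = 84.480. Worst-case = [84.480 - 1.561, 84.480 + 1.060] = [82.919, 85.540]. RSS = √0.381610 = 0.618.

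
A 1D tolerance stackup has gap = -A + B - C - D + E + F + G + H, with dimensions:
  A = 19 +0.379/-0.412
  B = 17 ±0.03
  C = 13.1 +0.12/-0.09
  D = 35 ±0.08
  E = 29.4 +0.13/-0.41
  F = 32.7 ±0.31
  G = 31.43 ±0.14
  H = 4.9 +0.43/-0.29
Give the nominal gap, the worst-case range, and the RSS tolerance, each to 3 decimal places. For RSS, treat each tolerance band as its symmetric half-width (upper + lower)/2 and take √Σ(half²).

nominal=48.330 wc=[46.571,49.952] rss=0.702

Stack each dimension's contribution:
  -A: nom -19.000 → Σnom=-19.000; wc +0.412/-0.379 → slack +0.412/-0.379; half-tol=0.395, Σhalf²=0.156420
  +B: nom +17.000 → Σnom=-2.000; wc +0.030/-0.030 → slack +0.442/-0.409; half-tol=0.030, Σhalf²=0.157320
  -C: nom -13.100 → Σnom=-15.100; wc +0.090/-0.120 → slack +0.532/-0.529; half-tol=0.105, Σhalf²=0.168345
  -D: nom -35.000 → Σnom=-50.100; wc +0.080/-0.080 → slack +0.612/-0.609; half-tol=0.080, Σhalf²=0.174745
  +E: nom +29.400 → Σnom=-20.700; wc +0.130/-0.410 → slack +0.742/-1.019; half-tol=0.270, Σhalf²=0.247645
  +F: nom +32.700 → Σnom=12.000; wc +0.310/-0.310 → slack +1.052/-1.329; half-tol=0.310, Σhalf²=0.343745
  +G: nom +31.430 → Σnom=43.430; wc +0.140/-0.140 → slack +1.192/-1.469; half-tol=0.140, Σhalf²=0.363345
  +H: nom +4.900 → Σnom=48.330; wc +0.430/-0.290 → slack +1.622/-1.759; half-tol=0.360, Σhalf²=0.492945
Nominal = 48.330. Worst-case = [48.330 - 1.759, 48.330 + 1.622] = [46.571, 49.952]. RSS = √0.492945 = 0.702.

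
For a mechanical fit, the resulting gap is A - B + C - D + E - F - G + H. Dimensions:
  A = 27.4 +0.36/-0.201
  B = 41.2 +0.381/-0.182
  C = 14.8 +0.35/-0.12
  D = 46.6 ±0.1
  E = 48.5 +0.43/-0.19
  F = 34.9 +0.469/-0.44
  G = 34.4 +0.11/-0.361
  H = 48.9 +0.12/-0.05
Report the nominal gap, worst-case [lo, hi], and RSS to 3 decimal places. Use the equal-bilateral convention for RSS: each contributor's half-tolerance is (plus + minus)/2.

nominal=-17.500 wc=[-19.121,-15.157] rss=0.767

Stack each dimension's contribution:
  +A: nom +27.400 → Σnom=27.400; wc +0.360/-0.201 → slack +0.360/-0.201; half-tol=0.280, Σhalf²=0.078680
  -B: nom -41.200 → Σnom=-13.800; wc +0.182/-0.381 → slack +0.542/-0.582; half-tol=0.281, Σhalf²=0.157922
  +C: nom +14.800 → Σnom=1.000; wc +0.350/-0.120 → slack +0.892/-0.702; half-tol=0.235, Σhalf²=0.213147
  -D: nom -46.600 → Σnom=-45.600; wc +0.100/-0.100 → slack +0.992/-0.802; half-tol=0.100, Σhalf²=0.223147
  +E: nom +48.500 → Σnom=2.900; wc +0.430/-0.190 → slack +1.422/-0.992; half-tol=0.310, Σhalf²=0.319247
  -F: nom -34.900 → Σnom=-32.000; wc +0.440/-0.469 → slack +1.862/-1.461; half-tol=0.455, Σhalf²=0.525818
  -G: nom -34.400 → Σnom=-66.400; wc +0.361/-0.110 → slack +2.223/-1.571; half-tol=0.235, Σhalf²=0.581278
  +H: nom +48.900 → Σnom=-17.500; wc +0.120/-0.050 → slack +2.343/-1.621; half-tol=0.085, Σhalf²=0.588503
Nominal = -17.500. Worst-case = [-17.500 - 1.621, -17.500 + 2.343] = [-19.121, -15.157]. RSS = √0.588503 = 0.767.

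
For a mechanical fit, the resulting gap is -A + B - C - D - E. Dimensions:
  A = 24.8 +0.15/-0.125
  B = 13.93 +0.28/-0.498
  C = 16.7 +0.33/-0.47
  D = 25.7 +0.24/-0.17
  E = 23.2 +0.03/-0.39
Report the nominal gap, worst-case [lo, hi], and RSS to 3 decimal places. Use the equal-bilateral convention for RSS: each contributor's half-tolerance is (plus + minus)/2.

nominal=-76.470 wc=[-77.718,-75.035] rss=0.645

Stack each dimension's contribution:
  -A: nom -24.800 → Σnom=-24.800; wc +0.125/-0.150 → slack +0.125/-0.150; half-tol=0.138, Σhalf²=0.018906
  +B: nom +13.930 → Σnom=-10.870; wc +0.280/-0.498 → slack +0.405/-0.648; half-tol=0.389, Σhalf²=0.170227
  -C: nom -16.700 → Σnom=-27.570; wc +0.470/-0.330 → slack +0.875/-0.978; half-tol=0.400, Σhalf²=0.330227
  -D: nom -25.700 → Σnom=-53.270; wc +0.170/-0.240 → slack +1.045/-1.218; half-tol=0.205, Σhalf²=0.372252
  -E: nom -23.200 → Σnom=-76.470; wc +0.390/-0.030 → slack +1.435/-1.248; half-tol=0.210, Σhalf²=0.416352
Nominal = -76.470. Worst-case = [-76.470 - 1.248, -76.470 + 1.435] = [-77.718, -75.035]. RSS = √0.416352 = 0.645.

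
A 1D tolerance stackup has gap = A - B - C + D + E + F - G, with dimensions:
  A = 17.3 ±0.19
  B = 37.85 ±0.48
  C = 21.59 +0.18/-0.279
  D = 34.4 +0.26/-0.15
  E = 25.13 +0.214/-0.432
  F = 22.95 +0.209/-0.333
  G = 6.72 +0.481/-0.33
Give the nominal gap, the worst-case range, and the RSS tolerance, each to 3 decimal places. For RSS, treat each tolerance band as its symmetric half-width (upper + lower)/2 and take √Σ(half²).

Stack each dimension's contribution:
  +A: nom +17.300 → Σnom=17.300; wc +0.190/-0.190 → slack +0.190/-0.190; half-tol=0.190, Σhalf²=0.036100
  -B: nom -37.850 → Σnom=-20.550; wc +0.480/-0.480 → slack +0.670/-0.670; half-tol=0.480, Σhalf²=0.266500
  -C: nom -21.590 → Σnom=-42.140; wc +0.279/-0.180 → slack +0.949/-0.850; half-tol=0.230, Σhalf²=0.319170
  +D: nom +34.400 → Σnom=-7.740; wc +0.260/-0.150 → slack +1.209/-1.000; half-tol=0.205, Σhalf²=0.361195
  +E: nom +25.130 → Σnom=17.390; wc +0.214/-0.432 → slack +1.423/-1.432; half-tol=0.323, Σhalf²=0.465524
  +F: nom +22.950 → Σnom=40.340; wc +0.209/-0.333 → slack +1.632/-1.765; half-tol=0.271, Σhalf²=0.538965
  -G: nom -6.720 → Σnom=33.620; wc +0.330/-0.481 → slack +1.962/-2.246; half-tol=0.405, Σhalf²=0.703395
Nominal = 33.620. Worst-case = [33.620 - 2.246, 33.620 + 1.962] = [31.374, 35.582]. RSS = √0.703395 = 0.839.

nominal=33.620 wc=[31.374,35.582] rss=0.839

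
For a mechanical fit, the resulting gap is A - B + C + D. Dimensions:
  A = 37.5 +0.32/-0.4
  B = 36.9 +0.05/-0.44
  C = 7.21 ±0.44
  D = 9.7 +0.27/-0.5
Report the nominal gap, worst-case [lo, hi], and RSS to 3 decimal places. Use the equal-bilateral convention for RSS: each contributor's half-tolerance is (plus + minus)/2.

nominal=17.510 wc=[16.120,18.980] rss=0.729

Stack each dimension's contribution:
  +A: nom +37.500 → Σnom=37.500; wc +0.320/-0.400 → slack +0.320/-0.400; half-tol=0.360, Σhalf²=0.129600
  -B: nom -36.900 → Σnom=0.600; wc +0.440/-0.050 → slack +0.760/-0.450; half-tol=0.245, Σhalf²=0.189625
  +C: nom +7.210 → Σnom=7.810; wc +0.440/-0.440 → slack +1.200/-0.890; half-tol=0.440, Σhalf²=0.383225
  +D: nom +9.700 → Σnom=17.510; wc +0.270/-0.500 → slack +1.470/-1.390; half-tol=0.385, Σhalf²=0.531450
Nominal = 17.510. Worst-case = [17.510 - 1.390, 17.510 + 1.470] = [16.120, 18.980]. RSS = √0.531450 = 0.729.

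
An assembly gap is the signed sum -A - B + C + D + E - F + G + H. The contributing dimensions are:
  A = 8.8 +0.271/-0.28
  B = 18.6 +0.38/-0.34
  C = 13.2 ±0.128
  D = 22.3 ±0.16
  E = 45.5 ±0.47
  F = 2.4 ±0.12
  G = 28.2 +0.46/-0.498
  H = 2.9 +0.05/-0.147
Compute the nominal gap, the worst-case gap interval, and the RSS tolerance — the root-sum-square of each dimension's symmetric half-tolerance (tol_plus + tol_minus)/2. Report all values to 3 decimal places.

Stack each dimension's contribution:
  -A: nom -8.800 → Σnom=-8.800; wc +0.280/-0.271 → slack +0.280/-0.271; half-tol=0.276, Σhalf²=0.075900
  -B: nom -18.600 → Σnom=-27.400; wc +0.340/-0.380 → slack +0.620/-0.651; half-tol=0.360, Σhalf²=0.205500
  +C: nom +13.200 → Σnom=-14.200; wc +0.128/-0.128 → slack +0.748/-0.779; half-tol=0.128, Σhalf²=0.221884
  +D: nom +22.300 → Σnom=8.100; wc +0.160/-0.160 → slack +0.908/-0.939; half-tol=0.160, Σhalf²=0.247484
  +E: nom +45.500 → Σnom=53.600; wc +0.470/-0.470 → slack +1.378/-1.409; half-tol=0.470, Σhalf²=0.468384
  -F: nom -2.400 → Σnom=51.200; wc +0.120/-0.120 → slack +1.498/-1.529; half-tol=0.120, Σhalf²=0.482784
  +G: nom +28.200 → Σnom=79.400; wc +0.460/-0.498 → slack +1.958/-2.027; half-tol=0.479, Σhalf²=0.712225
  +H: nom +2.900 → Σnom=82.300; wc +0.050/-0.147 → slack +2.008/-2.174; half-tol=0.099, Σhalf²=0.721928
Nominal = 82.300. Worst-case = [82.300 - 2.174, 82.300 + 2.008] = [80.126, 84.308]. RSS = √0.721928 = 0.850.

nominal=82.300 wc=[80.126,84.308] rss=0.850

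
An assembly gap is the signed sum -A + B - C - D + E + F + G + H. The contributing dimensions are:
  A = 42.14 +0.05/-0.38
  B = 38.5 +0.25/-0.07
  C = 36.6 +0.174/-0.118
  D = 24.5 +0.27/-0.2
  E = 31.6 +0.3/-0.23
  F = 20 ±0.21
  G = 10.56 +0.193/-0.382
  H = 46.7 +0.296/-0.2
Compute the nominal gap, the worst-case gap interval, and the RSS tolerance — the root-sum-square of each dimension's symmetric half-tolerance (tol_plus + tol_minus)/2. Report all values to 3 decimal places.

nominal=44.120 wc=[42.534,46.067] rss=0.638

Stack each dimension's contribution:
  -A: nom -42.140 → Σnom=-42.140; wc +0.380/-0.050 → slack +0.380/-0.050; half-tol=0.215, Σhalf²=0.046225
  +B: nom +38.500 → Σnom=-3.640; wc +0.250/-0.070 → slack +0.630/-0.120; half-tol=0.160, Σhalf²=0.071825
  -C: nom -36.600 → Σnom=-40.240; wc +0.118/-0.174 → slack +0.748/-0.294; half-tol=0.146, Σhalf²=0.093141
  -D: nom -24.500 → Σnom=-64.740; wc +0.200/-0.270 → slack +0.948/-0.564; half-tol=0.235, Σhalf²=0.148366
  +E: nom +31.600 → Σnom=-33.140; wc +0.300/-0.230 → slack +1.248/-0.794; half-tol=0.265, Σhalf²=0.218591
  +F: nom +20.000 → Σnom=-13.140; wc +0.210/-0.210 → slack +1.458/-1.004; half-tol=0.210, Σhalf²=0.262691
  +G: nom +10.560 → Σnom=-2.580; wc +0.193/-0.382 → slack +1.651/-1.386; half-tol=0.287, Σhalf²=0.345347
  +H: nom +46.700 → Σnom=44.120; wc +0.296/-0.200 → slack +1.947/-1.586; half-tol=0.248, Σhalf²=0.406851
Nominal = 44.120. Worst-case = [44.120 - 1.586, 44.120 + 1.947] = [42.534, 46.067]. RSS = √0.406851 = 0.638.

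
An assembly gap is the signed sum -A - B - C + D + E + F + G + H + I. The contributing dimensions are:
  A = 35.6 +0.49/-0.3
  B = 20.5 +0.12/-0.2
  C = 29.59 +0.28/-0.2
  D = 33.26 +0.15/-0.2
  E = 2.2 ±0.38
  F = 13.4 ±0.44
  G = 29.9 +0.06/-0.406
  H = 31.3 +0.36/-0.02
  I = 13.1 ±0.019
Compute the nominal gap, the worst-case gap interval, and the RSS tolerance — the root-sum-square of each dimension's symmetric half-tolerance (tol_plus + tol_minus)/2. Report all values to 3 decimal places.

Stack each dimension's contribution:
  -A: nom -35.600 → Σnom=-35.600; wc +0.300/-0.490 → slack +0.300/-0.490; half-tol=0.395, Σhalf²=0.156025
  -B: nom -20.500 → Σnom=-56.100; wc +0.200/-0.120 → slack +0.500/-0.610; half-tol=0.160, Σhalf²=0.181625
  -C: nom -29.590 → Σnom=-85.690; wc +0.200/-0.280 → slack +0.700/-0.890; half-tol=0.240, Σhalf²=0.239225
  +D: nom +33.260 → Σnom=-52.430; wc +0.150/-0.200 → slack +0.850/-1.090; half-tol=0.175, Σhalf²=0.269850
  +E: nom +2.200 → Σnom=-50.230; wc +0.380/-0.380 → slack +1.230/-1.470; half-tol=0.380, Σhalf²=0.414250
  +F: nom +13.400 → Σnom=-36.830; wc +0.440/-0.440 → slack +1.670/-1.910; half-tol=0.440, Σhalf²=0.607850
  +G: nom +29.900 → Σnom=-6.930; wc +0.060/-0.406 → slack +1.730/-2.316; half-tol=0.233, Σhalf²=0.662139
  +H: nom +31.300 → Σnom=24.370; wc +0.360/-0.020 → slack +2.090/-2.336; half-tol=0.190, Σhalf²=0.698239
  +I: nom +13.100 → Σnom=37.470; wc +0.019/-0.019 → slack +2.109/-2.355; half-tol=0.019, Σhalf²=0.698600
Nominal = 37.470. Worst-case = [37.470 - 2.355, 37.470 + 2.109] = [35.115, 39.579]. RSS = √0.698600 = 0.836.

nominal=37.470 wc=[35.115,39.579] rss=0.836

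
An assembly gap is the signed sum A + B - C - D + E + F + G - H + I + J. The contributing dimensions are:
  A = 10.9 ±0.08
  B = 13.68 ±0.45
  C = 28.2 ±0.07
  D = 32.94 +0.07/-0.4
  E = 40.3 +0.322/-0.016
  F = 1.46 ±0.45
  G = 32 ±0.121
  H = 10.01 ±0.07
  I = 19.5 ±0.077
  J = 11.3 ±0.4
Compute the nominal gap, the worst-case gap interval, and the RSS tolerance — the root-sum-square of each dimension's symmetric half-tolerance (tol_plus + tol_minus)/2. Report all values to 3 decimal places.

nominal=57.990 wc=[56.186,60.430] rss=0.828

Stack each dimension's contribution:
  +A: nom +10.900 → Σnom=10.900; wc +0.080/-0.080 → slack +0.080/-0.080; half-tol=0.080, Σhalf²=0.006400
  +B: nom +13.680 → Σnom=24.580; wc +0.450/-0.450 → slack +0.530/-0.530; half-tol=0.450, Σhalf²=0.208900
  -C: nom -28.200 → Σnom=-3.620; wc +0.070/-0.070 → slack +0.600/-0.600; half-tol=0.070, Σhalf²=0.213800
  -D: nom -32.940 → Σnom=-36.560; wc +0.400/-0.070 → slack +1.000/-0.670; half-tol=0.235, Σhalf²=0.269025
  +E: nom +40.300 → Σnom=3.740; wc +0.322/-0.016 → slack +1.322/-0.686; half-tol=0.169, Σhalf²=0.297586
  +F: nom +1.460 → Σnom=5.200; wc +0.450/-0.450 → slack +1.772/-1.136; half-tol=0.450, Σhalf²=0.500086
  +G: nom +32.000 → Σnom=37.200; wc +0.121/-0.121 → slack +1.893/-1.257; half-tol=0.121, Σhalf²=0.514727
  -H: nom -10.010 → Σnom=27.190; wc +0.070/-0.070 → slack +1.963/-1.327; half-tol=0.070, Σhalf²=0.519627
  +I: nom +19.500 → Σnom=46.690; wc +0.077/-0.077 → slack +2.040/-1.404; half-tol=0.077, Σhalf²=0.525556
  +J: nom +11.300 → Σnom=57.990; wc +0.400/-0.400 → slack +2.440/-1.804; half-tol=0.400, Σhalf²=0.685556
Nominal = 57.990. Worst-case = [57.990 - 1.804, 57.990 + 2.440] = [56.186, 60.430]. RSS = √0.685556 = 0.828.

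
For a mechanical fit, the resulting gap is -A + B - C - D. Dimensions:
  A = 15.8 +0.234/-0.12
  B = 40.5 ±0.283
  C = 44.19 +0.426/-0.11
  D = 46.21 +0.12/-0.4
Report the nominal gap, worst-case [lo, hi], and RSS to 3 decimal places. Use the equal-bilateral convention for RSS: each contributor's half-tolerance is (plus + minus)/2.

nominal=-65.700 wc=[-66.763,-64.787] rss=0.501

Stack each dimension's contribution:
  -A: nom -15.800 → Σnom=-15.800; wc +0.120/-0.234 → slack +0.120/-0.234; half-tol=0.177, Σhalf²=0.031329
  +B: nom +40.500 → Σnom=24.700; wc +0.283/-0.283 → slack +0.403/-0.517; half-tol=0.283, Σhalf²=0.111418
  -C: nom -44.190 → Σnom=-19.490; wc +0.110/-0.426 → slack +0.513/-0.943; half-tol=0.268, Σhalf²=0.183242
  -D: nom -46.210 → Σnom=-65.700; wc +0.400/-0.120 → slack +0.913/-1.063; half-tol=0.260, Σhalf²=0.250842
Nominal = -65.700. Worst-case = [-65.700 - 1.063, -65.700 + 0.913] = [-66.763, -64.787]. RSS = √0.250842 = 0.501.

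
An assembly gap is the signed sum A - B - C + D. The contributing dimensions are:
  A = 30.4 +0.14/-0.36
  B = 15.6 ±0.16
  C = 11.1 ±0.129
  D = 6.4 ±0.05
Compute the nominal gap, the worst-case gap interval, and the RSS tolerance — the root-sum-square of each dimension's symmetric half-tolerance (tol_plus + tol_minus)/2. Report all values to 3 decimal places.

nominal=10.100 wc=[9.401,10.579] rss=0.327

Stack each dimension's contribution:
  +A: nom +30.400 → Σnom=30.400; wc +0.140/-0.360 → slack +0.140/-0.360; half-tol=0.250, Σhalf²=0.062500
  -B: nom -15.600 → Σnom=14.800; wc +0.160/-0.160 → slack +0.300/-0.520; half-tol=0.160, Σhalf²=0.088100
  -C: nom -11.100 → Σnom=3.700; wc +0.129/-0.129 → slack +0.429/-0.649; half-tol=0.129, Σhalf²=0.104741
  +D: nom +6.400 → Σnom=10.100; wc +0.050/-0.050 → slack +0.479/-0.699; half-tol=0.050, Σhalf²=0.107241
Nominal = 10.100. Worst-case = [10.100 - 0.699, 10.100 + 0.479] = [9.401, 10.579]. RSS = √0.107241 = 0.327.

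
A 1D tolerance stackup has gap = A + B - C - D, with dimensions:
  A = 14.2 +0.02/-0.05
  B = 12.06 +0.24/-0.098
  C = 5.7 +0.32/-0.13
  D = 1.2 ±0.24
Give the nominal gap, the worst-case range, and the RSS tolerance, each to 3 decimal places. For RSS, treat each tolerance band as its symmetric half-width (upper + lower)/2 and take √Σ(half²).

Stack each dimension's contribution:
  +A: nom +14.200 → Σnom=14.200; wc +0.020/-0.050 → slack +0.020/-0.050; half-tol=0.035, Σhalf²=0.001225
  +B: nom +12.060 → Σnom=26.260; wc +0.240/-0.098 → slack +0.260/-0.148; half-tol=0.169, Σhalf²=0.029786
  -C: nom -5.700 → Σnom=20.560; wc +0.130/-0.320 → slack +0.390/-0.468; half-tol=0.225, Σhalf²=0.080411
  -D: nom -1.200 → Σnom=19.360; wc +0.240/-0.240 → slack +0.630/-0.708; half-tol=0.240, Σhalf²=0.138011
Nominal = 19.360. Worst-case = [19.360 - 0.708, 19.360 + 0.630] = [18.652, 19.990]. RSS = √0.138011 = 0.371.

nominal=19.360 wc=[18.652,19.990] rss=0.371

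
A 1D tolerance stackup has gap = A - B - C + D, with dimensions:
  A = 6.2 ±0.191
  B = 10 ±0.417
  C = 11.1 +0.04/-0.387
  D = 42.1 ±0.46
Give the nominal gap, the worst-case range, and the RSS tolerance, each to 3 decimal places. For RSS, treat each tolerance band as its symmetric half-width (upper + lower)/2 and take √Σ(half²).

Stack each dimension's contribution:
  +A: nom +6.200 → Σnom=6.200; wc +0.191/-0.191 → slack +0.191/-0.191; half-tol=0.191, Σhalf²=0.036481
  -B: nom -10.000 → Σnom=-3.800; wc +0.417/-0.417 → slack +0.608/-0.608; half-tol=0.417, Σhalf²=0.210370
  -C: nom -11.100 → Σnom=-14.900; wc +0.387/-0.040 → slack +0.995/-0.648; half-tol=0.213, Σhalf²=0.255952
  +D: nom +42.100 → Σnom=27.200; wc +0.460/-0.460 → slack +1.455/-1.108; half-tol=0.460, Σhalf²=0.467552
Nominal = 27.200. Worst-case = [27.200 - 1.108, 27.200 + 1.455] = [26.092, 28.655]. RSS = √0.467552 = 0.684.

nominal=27.200 wc=[26.092,28.655] rss=0.684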